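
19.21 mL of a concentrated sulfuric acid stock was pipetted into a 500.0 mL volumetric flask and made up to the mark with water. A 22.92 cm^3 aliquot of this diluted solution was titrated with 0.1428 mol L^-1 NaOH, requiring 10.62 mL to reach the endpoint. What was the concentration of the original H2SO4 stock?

0.861 M

n(NaOH) = 0.1428 x 0.01062 = 0.001517 mol.
n(H2SO4) in the aliquot = 0.001517 x 1/2 = 0.0007583 mol.
[diluted H2SO4] = 0.0007583 / 0.02292 = 0.03308 M.
Dilution factor = 500.0/19.21 = 26.03, so [stock] = 0.03308 x 26.03 = 0.861 M.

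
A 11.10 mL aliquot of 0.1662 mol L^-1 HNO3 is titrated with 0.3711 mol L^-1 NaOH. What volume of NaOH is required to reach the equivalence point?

4.97 mL

n(HNO3) = 0.1662 mol/L x 0.01110 L = 0.001845 mol.
At equivalence n(NaOH) = n(HNO3) = 0.001845 mol.
V(NaOH) = 0.001845 / 0.3711 = 0.004971 L = 4.97 mL.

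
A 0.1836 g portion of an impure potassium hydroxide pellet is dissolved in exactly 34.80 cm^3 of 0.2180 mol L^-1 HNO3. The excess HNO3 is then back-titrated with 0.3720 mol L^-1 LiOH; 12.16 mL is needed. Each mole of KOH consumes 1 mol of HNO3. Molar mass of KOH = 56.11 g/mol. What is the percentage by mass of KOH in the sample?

93.6%

Total n(HNO3) added = 0.2180 x 0.03480 = 0.007586 mol.
n(LiOH) used = 0.3720 x 0.01216 = 0.004524 mol, which equals the excess n(HNO3).
So n(HNO3) consumed by the sample = 0.007586 - 0.004524 = 0.003063 mol.
n(KOH) = 0.003063 / 1 = 0.003063 mol.
mass KOH = 0.003063 x 56.11 = 0.1719 g, so %KOH = 0.1719/0.1836 x 100 = 93.6%.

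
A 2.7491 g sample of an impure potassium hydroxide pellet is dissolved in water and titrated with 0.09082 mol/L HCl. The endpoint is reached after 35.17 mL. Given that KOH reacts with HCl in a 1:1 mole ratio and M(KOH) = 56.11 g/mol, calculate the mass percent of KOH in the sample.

n(HCl) = 0.09082 x 0.03517 = 0.003194 mol.
n(KOH) = 0.003194 / 1 = 0.003194 mol.
mass of KOH = 0.003194 x 56.11 = 0.1792 g.
% purity = 0.1792 / 2.7491 x 100 = 6.52%.

6.52%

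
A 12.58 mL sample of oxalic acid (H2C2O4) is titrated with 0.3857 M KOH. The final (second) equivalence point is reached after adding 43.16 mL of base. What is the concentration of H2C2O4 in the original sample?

n(KOH) = 0.3857 x 0.04316 = 0.01665 mol.
At the final (second) equivalence point, 2 mol OH^- react per mol H2C2O4, so n(H2C2O4) = 0.01665 / 2 = 0.008323 mol.
[H2C2O4] = 0.008323 / 0.01258 L = 0.662 M.

0.662 M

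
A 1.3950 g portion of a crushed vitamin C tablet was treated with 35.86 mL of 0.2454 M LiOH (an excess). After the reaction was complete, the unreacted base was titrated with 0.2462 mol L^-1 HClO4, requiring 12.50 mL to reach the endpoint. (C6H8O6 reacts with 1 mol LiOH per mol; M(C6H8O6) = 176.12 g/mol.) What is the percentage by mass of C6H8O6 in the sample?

Total n(LiOH) added = 0.2454 x 0.03586 = 0.008800 mol.
n(HClO4) used = 0.2462 x 0.01250 = 0.003077 mol, which equals the excess n(LiOH).
So n(LiOH) consumed by the sample = 0.008800 - 0.003077 = 0.005723 mol.
n(C6H8O6) = 0.005723 / 1 = 0.005723 mol.
mass C6H8O6 = 0.005723 x 176.12 = 1.008 g, so %C6H8O6 = 1.008/1.3950 x 100 = 72.2%.

72.2%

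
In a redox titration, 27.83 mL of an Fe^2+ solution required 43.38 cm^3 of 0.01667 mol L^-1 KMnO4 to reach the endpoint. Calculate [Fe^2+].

0.130 M

n(KMnO4) = 0.01667 x 0.04338 = 0.0007231 mol.
From the balanced equation, 1 mol KMnO4 reacts with 5 mol Fe^2+, so n(Fe^2+) = 0.0007231 x 5/1 = 0.003616 mol.
[Fe^2+] = 0.003616 / 0.02783 L = 0.130 M.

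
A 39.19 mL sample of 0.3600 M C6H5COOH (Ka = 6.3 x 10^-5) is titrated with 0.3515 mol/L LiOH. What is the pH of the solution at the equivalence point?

8.73

n(C6H5COOH) = 0.3600 x 0.03919 = 0.01411 mol; V(LiOH) at equivalence = 0.01411/0.3515 = 0.04014 L.
At equivalence all the acid is converted to C6H5COO-; total volume = 0.03919 + 0.04014 = 0.07933 L, so [C6H5COO-] = 0.01411/0.07933 = 0.1778 M.
Kb = Kw/Ka = 1.0e-14 / 6.3 x 10^-5 = 1.59e-10.
[OH^-] = sqrt(Kb x [C6H5COO-]) = sqrt(1.59e-10 x 0.1778) = 5.31e-6 M.
pOH = 5.27, so pH = 14.00 - 5.27 = 8.73.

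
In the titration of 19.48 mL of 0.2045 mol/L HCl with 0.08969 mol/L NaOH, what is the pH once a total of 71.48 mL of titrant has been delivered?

12.43

n(acid) = 0.2045 x 0.01948 = 0.003984 mol; n(NaOH) added = 0.08969 x 0.07148 = 0.006411 mol.
Base is in excess by 0.006411 - 0.003984 = 0.002427 mol in a total volume of 0.09096 L.
[OH^-] = 0.002427/0.09096 = 0.02669 M, so pOH = 1.57 and pH = 14.00 - 1.57 = 12.43.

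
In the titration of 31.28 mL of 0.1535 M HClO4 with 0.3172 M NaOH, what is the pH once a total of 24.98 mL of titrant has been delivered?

n(acid) = 0.1535 x 0.03128 = 0.004801 mol; n(NaOH) added = 0.3172 x 0.02498 = 0.007924 mol.
Base is in excess by 0.007924 - 0.004801 = 0.003122 mol in a total volume of 0.05626 L.
[OH^-] = 0.003122/0.05626 = 0.05550 M, so pOH = 1.26 and pH = 14.00 - 1.26 = 12.74.

12.74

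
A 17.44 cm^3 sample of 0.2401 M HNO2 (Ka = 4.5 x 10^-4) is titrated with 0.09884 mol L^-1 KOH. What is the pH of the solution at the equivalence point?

n(HNO2) = 0.2401 x 0.01744 = 0.004187 mol; V(KOH) at equivalence = 0.004187/0.09884 = 0.04236 L.
At equivalence all the acid is converted to NO2-; total volume = 0.01744 + 0.04236 = 0.05980 L, so [NO2-] = 0.004187/0.05980 = 0.07002 M.
Kb = Kw/Ka = 1.0e-14 / 4.5 x 10^-4 = 2.22e-11.
[OH^-] = sqrt(Kb x [NO2-]) = sqrt(2.22e-11 x 0.07002) = 1.25e-6 M.
pOH = 5.90, so pH = 14.00 - 5.90 = 8.10.

8.10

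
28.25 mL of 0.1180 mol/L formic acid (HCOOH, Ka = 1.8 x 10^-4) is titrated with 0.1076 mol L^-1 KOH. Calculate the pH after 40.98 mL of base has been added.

12.19

n(acid) = 0.1180 x 0.02825 = 0.003334 mol; n(KOH) added = 0.1076 x 0.04098 = 0.004409 mol.
Base is in excess by 0.004409 - 0.003334 = 0.001076 mol in a total volume of 0.06923 L.
[OH^-] = 0.001076/0.06923 = 0.01554 M, so pOH = 1.81 and pH = 14.00 - 1.81 = 12.19.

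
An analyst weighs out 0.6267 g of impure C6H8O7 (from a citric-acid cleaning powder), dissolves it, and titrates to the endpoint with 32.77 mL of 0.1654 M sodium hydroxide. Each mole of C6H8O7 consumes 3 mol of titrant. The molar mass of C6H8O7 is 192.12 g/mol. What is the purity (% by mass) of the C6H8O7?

n(NaOH) = 0.1654 x 0.03277 = 0.005420 mol.
n(C6H8O7) = 0.005420 / 3 = 0.001807 mol.
mass of C6H8O7 = 0.001807 x 192.12 = 0.3471 g.
% purity = 0.3471 / 0.6267 x 100 = 55.4%.

55.4%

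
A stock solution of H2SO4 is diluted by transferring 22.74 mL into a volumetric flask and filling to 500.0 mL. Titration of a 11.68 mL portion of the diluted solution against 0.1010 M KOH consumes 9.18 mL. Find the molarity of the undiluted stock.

n(KOH) = 0.1010 x 0.009180 = 0.0009272 mol.
n(H2SO4) in the aliquot = 0.0009272 x 1/2 = 0.0004636 mol.
[diluted H2SO4] = 0.0004636 / 0.01168 = 0.03969 M.
Dilution factor = 500.0/22.74 = 21.99, so [stock] = 0.03969 x 21.99 = 0.873 M.

0.873 M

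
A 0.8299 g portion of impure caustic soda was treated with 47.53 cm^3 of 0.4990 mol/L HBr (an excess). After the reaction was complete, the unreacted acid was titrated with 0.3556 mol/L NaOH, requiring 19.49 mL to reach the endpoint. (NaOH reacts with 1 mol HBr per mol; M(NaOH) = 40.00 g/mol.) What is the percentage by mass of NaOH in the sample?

Total n(HBr) added = 0.4990 x 0.04753 = 0.02372 mol.
n(NaOH) used = 0.3556 x 0.01949 = 0.006931 mol, which equals the excess n(HBr).
So n(HBr) consumed by the sample = 0.02372 - 0.006931 = 0.01679 mol.
n(NaOH) = 0.01679 / 1 = 0.01679 mol.
mass NaOH = 0.01679 x 40.00 = 0.6715 g, so %NaOH = 0.6715/0.8299 x 100 = 80.9%.

80.9%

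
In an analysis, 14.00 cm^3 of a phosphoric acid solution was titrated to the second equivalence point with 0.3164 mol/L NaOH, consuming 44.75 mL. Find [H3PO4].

0.506 M

n(NaOH) = 0.3164 x 0.04475 = 0.01416 mol.
At the second equivalence point, 2 mol OH^- react per mol H3PO4, so n(H3PO4) = 0.01416 / 2 = 0.007079 mol.
[H3PO4] = 0.007079 / 0.01400 L = 0.506 M.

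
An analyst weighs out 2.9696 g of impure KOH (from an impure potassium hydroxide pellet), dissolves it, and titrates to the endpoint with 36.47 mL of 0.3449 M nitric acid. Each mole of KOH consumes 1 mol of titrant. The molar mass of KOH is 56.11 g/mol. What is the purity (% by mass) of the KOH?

n(HNO3) = 0.3449 x 0.03647 = 0.01258 mol.
n(KOH) = 0.01258 / 1 = 0.01258 mol.
mass of KOH = 0.01258 x 56.11 = 0.7058 g.
% purity = 0.7058 / 2.9696 x 100 = 23.8%.

23.8%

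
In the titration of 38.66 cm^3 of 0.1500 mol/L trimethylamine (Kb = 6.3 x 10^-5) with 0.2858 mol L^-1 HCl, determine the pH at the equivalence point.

5.40

n((CH3)3N) = 0.1500 x 0.03866 = 0.005799 mol; V(HCl) at equivalence = 0.005799/0.2858 = 0.02029 L.
At equivalence the base is fully converted to (CH3)3NH+; total volume = 0.05895 L, so [(CH3)3NH+] = 0.005799/0.05895 = 0.09837 M.
Ka((CH3)3NH+) = Kw/Kb = 1.0e-14 / 6.3 x 10^-5 = 1.59e-10.
[H^+] = sqrt(Ka x [(CH3)3NH+]) = sqrt(1.59e-10 x 0.09837) = 3.95e-6 M.
pH = -log(3.95e-6) = 5.40.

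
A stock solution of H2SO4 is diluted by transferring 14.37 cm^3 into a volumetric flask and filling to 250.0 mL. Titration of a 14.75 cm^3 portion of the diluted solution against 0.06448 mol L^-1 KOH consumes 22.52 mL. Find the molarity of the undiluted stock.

n(KOH) = 0.06448 x 0.02252 = 0.001452 mol.
n(H2SO4) in the aliquot = 0.001452 x 1/2 = 0.0007260 mol.
[diluted H2SO4] = 0.0007260 / 0.01475 = 0.04922 M.
Dilution factor = 250.0/14.37 = 17.40, so [stock] = 0.04922 x 17.40 = 0.856 M.

0.856 M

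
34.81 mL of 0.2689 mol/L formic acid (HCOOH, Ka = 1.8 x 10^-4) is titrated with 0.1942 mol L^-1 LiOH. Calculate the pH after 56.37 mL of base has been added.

12.24

n(acid) = 0.2689 x 0.03481 = 0.009360 mol; n(LiOH) added = 0.1942 x 0.05637 = 0.01095 mol.
Base is in excess by 0.01095 - 0.009360 = 0.001587 mol in a total volume of 0.09118 L.
[OH^-] = 0.001587/0.09118 = 0.01740 M, so pOH = 1.76 and pH = 14.00 - 1.76 = 12.24.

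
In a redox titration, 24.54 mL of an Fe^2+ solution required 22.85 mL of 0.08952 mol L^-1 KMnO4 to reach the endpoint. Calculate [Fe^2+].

0.417 M

n(KMnO4) = 0.08952 x 0.02285 = 0.002046 mol.
From the balanced equation, 1 mol KMnO4 reacts with 5 mol Fe^2+, so n(Fe^2+) = 0.002046 x 5/1 = 0.01023 mol.
[Fe^2+] = 0.01023 / 0.02454 L = 0.417 M.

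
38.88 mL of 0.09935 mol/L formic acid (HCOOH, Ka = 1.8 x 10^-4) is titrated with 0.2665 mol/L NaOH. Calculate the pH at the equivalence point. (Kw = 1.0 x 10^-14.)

n(HCOOH) = 0.09935 x 0.03888 = 0.003863 mol; V(NaOH) at equivalence = 0.003863/0.2665 = 0.01449 L.
At equivalence all the acid is converted to HCOO-; total volume = 0.03888 + 0.01449 = 0.05337 L, so [HCOO-] = 0.003863/0.05337 = 0.07237 M.
Kb = Kw/Ka = 1.0e-14 / 1.8 x 10^-4 = 5.56e-11.
[OH^-] = sqrt(Kb x [HCOO-]) = sqrt(5.56e-11 x 0.07237) = 2.01e-6 M.
pOH = 5.70, so pH = 14.00 - 5.70 = 8.30.

8.30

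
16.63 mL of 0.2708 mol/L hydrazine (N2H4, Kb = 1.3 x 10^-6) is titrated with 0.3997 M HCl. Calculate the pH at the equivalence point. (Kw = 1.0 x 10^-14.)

4.45

n(N2H4) = 0.2708 x 0.01663 = 0.004503 mol; V(HCl) at equivalence = 0.004503/0.3997 = 0.01127 L.
At equivalence the base is fully converted to N2H5+; total volume = 0.02790 L, so [N2H5+] = 0.004503/0.02790 = 0.1614 M.
Ka(N2H5+) = Kw/Kb = 1.0e-14 / 1.3 x 10^-6 = 7.69e-9.
[H^+] = sqrt(Ka x [N2H5+]) = sqrt(7.69e-9 x 0.1614) = 3.52e-5 M.
pH = -log(3.52e-5) = 4.45.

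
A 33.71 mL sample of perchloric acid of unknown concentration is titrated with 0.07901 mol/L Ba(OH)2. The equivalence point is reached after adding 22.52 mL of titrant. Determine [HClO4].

0.106 M

n(Ba(OH)2) delivered = 0.07901 x 0.02252 = 0.001779 mol.
The reaction is 2 HClO4 + 1 Ba(OH)2, so n(HClO4) = 0.001779 x 2/1 = 0.003559 mol.
[HClO4] = 0.003559 mol / 0.03371 L = 0.106 M.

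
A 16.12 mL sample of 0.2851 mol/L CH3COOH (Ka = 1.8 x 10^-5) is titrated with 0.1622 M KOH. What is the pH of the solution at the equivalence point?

8.88

n(CH3COOH) = 0.2851 x 0.01612 = 0.004596 mol; V(KOH) at equivalence = 0.004596/0.1622 = 0.02833 L.
At equivalence all the acid is converted to CH3COO-; total volume = 0.01612 + 0.02833 = 0.04445 L, so [CH3COO-] = 0.004596/0.04445 = 0.1034 M.
Kb = Kw/Ka = 1.0e-14 / 1.8 x 10^-5 = 5.56e-10.
[OH^-] = sqrt(Kb x [CH3COO-]) = sqrt(5.56e-10 x 0.1034) = 7.58e-6 M.
pOH = 5.12, so pH = 14.00 - 5.12 = 8.88.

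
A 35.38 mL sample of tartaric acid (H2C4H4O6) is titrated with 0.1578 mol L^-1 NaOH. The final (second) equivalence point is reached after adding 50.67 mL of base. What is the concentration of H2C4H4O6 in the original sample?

0.113 M

n(NaOH) = 0.1578 x 0.05067 = 0.007996 mol.
At the final (second) equivalence point, 2 mol OH^- react per mol H2C4H4O6, so n(H2C4H4O6) = 0.007996 / 2 = 0.003998 mol.
[H2C4H4O6] = 0.003998 / 0.03538 L = 0.113 M.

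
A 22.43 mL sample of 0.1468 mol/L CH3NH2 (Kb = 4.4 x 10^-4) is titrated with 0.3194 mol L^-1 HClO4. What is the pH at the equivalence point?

5.82

n(CH3NH2) = 0.1468 x 0.02243 = 0.003293 mol; V(HClO4) at equivalence = 0.003293/0.3194 = 0.01031 L.
At equivalence the base is fully converted to CH3NH3+; total volume = 0.03274 L, so [CH3NH3+] = 0.003293/0.03274 = 0.1006 M.
Ka(CH3NH3+) = Kw/Kb = 1.0e-14 / 4.4 x 10^-4 = 2.27e-11.
[H^+] = sqrt(Ka x [CH3NH3+]) = sqrt(2.27e-11 x 0.1006) = 1.51e-6 M.
pH = -log(1.51e-6) = 5.82.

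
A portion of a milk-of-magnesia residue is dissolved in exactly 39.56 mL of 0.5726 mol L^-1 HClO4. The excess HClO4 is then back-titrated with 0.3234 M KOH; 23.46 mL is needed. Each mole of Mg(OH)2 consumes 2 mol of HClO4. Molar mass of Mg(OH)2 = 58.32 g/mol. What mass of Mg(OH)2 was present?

0.439 g

Total n(HClO4) added = 0.5726 x 0.03956 = 0.02265 mol.
n(KOH) used = 0.3234 x 0.02346 = 0.007587 mol, which equals the excess n(HClO4).
So n(HClO4) consumed by the sample = 0.02265 - 0.007587 = 0.01507 mol.
n(Mg(OH)2) = 0.01507 / 2 = 0.007533 mol.
mass = 0.007533 mol x 58.32 g/mol = 0.439 g.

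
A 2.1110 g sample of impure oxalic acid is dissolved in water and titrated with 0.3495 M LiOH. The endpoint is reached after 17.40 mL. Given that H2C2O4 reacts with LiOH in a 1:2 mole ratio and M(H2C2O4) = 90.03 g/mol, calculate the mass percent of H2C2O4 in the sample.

n(LiOH) = 0.3495 x 0.01740 = 0.006081 mol.
n(H2C2O4) = 0.006081 / 2 = 0.003041 mol.
mass of H2C2O4 = 0.003041 x 90.03 = 0.2737 g.
% purity = 0.2737 / 2.1110 x 100 = 13.0%.

13.0%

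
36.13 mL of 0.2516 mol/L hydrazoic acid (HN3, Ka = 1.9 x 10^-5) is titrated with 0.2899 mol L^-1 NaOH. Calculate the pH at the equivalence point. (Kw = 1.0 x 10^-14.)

8.93

n(HN3) = 0.2516 x 0.03613 = 0.009090 mol; V(NaOH) at equivalence = 0.009090/0.2899 = 0.03136 L.
At equivalence all the acid is converted to N3-; total volume = 0.03613 + 0.03136 = 0.06749 L, so [N3-] = 0.009090/0.06749 = 0.1347 M.
Kb = Kw/Ka = 1.0e-14 / 1.9 x 10^-5 = 5.26e-10.
[OH^-] = sqrt(Kb x [N3-]) = sqrt(5.26e-10 x 0.1347) = 8.42e-6 M.
pOH = 5.07, so pH = 14.00 - 5.07 = 8.93.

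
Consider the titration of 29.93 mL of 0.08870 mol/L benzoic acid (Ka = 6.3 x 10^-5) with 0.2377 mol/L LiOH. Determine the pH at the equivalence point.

8.51

n(C6H5COOH) = 0.08870 x 0.02993 = 0.002655 mol; V(LiOH) at equivalence = 0.002655/0.2377 = 0.01117 L.
At equivalence all the acid is converted to C6H5COO-; total volume = 0.02993 + 0.01117 = 0.04110 L, so [C6H5COO-] = 0.002655/0.04110 = 0.06460 M.
Kb = Kw/Ka = 1.0e-14 / 6.3 x 10^-5 = 1.59e-10.
[OH^-] = sqrt(Kb x [C6H5COO-]) = sqrt(1.59e-10 x 0.06460) = 3.20e-6 M.
pOH = 5.49, so pH = 14.00 - 5.49 = 8.51.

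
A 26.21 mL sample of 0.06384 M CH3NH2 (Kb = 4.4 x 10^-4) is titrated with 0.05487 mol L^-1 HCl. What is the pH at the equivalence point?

n(CH3NH2) = 0.06384 x 0.02621 = 0.001673 mol; V(HCl) at equivalence = 0.001673/0.05487 = 0.03049 L.
At equivalence the base is fully converted to CH3NH3+; total volume = 0.05670 L, so [CH3NH3+] = 0.001673/0.05670 = 0.02951 M.
Ka(CH3NH3+) = Kw/Kb = 1.0e-14 / 4.4 x 10^-4 = 2.27e-11.
[H^+] = sqrt(Ka x [CH3NH3+]) = sqrt(2.27e-11 x 0.02951) = 8.19e-7 M.
pH = -log(8.19e-7) = 6.09.

6.09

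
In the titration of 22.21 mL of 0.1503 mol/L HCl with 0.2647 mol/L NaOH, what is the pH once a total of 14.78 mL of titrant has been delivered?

n(acid) = 0.1503 x 0.02221 = 0.003338 mol; n(NaOH) added = 0.2647 x 0.01478 = 0.003912 mol.
Base is in excess by 0.003912 - 0.003338 = 0.0005741 mol in a total volume of 0.03699 L.
[OH^-] = 0.0005741/0.03699 = 0.01552 M, so pOH = 1.81 and pH = 14.00 - 1.81 = 12.19.

12.19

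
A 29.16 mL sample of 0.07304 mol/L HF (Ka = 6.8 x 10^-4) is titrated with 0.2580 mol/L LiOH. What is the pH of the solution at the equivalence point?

7.96

n(HF) = 0.07304 x 0.02916 = 0.002130 mol; V(LiOH) at equivalence = 0.002130/0.2580 = 0.008255 L.
At equivalence all the acid is converted to F-; total volume = 0.02916 + 0.008255 = 0.03742 L, so [F-] = 0.002130/0.03742 = 0.05692 M.
Kb = Kw/Ka = 1.0e-14 / 6.8 x 10^-4 = 1.47e-11.
[OH^-] = sqrt(Kb x [F-]) = sqrt(1.47e-11 x 0.05692) = 9.15e-7 M.
pOH = 6.04, so pH = 14.00 - 6.04 = 7.96.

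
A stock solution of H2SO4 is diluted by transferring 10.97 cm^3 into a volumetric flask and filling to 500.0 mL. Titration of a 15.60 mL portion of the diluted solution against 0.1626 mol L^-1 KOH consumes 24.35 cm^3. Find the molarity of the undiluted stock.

n(KOH) = 0.1626 x 0.02435 = 0.003959 mol.
n(H2SO4) in the aliquot = 0.003959 x 1/2 = 0.001980 mol.
[diluted H2SO4] = 0.001980 / 0.01560 = 0.1269 M.
Dilution factor = 500.0/10.97 = 45.58, so [stock] = 0.1269 x 45.58 = 5.78 M.

5.78 M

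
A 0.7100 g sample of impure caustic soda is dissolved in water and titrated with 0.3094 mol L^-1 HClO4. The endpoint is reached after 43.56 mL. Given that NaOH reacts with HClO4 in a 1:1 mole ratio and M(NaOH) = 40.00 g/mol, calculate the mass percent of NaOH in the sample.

75.9%

n(HClO4) = 0.3094 x 0.04356 = 0.01348 mol.
n(NaOH) = 0.01348 / 1 = 0.01348 mol.
mass of NaOH = 0.01348 x 40.00 = 0.5391 g.
% purity = 0.5391 / 0.7100 x 100 = 75.9%.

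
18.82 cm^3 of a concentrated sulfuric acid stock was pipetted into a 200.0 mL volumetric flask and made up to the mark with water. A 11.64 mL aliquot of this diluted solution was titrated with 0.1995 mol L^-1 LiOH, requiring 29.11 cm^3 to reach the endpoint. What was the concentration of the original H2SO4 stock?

2.65 M

n(LiOH) = 0.1995 x 0.02911 = 0.005807 mol.
n(H2SO4) in the aliquot = 0.005807 x 1/2 = 0.002904 mol.
[diluted H2SO4] = 0.002904 / 0.01164 = 0.2495 M.
Dilution factor = 200.0/18.82 = 10.63, so [stock] = 0.2495 x 10.63 = 2.65 M.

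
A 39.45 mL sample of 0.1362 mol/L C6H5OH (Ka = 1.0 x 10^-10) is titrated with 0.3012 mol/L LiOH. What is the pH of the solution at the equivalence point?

n(C6H5OH) = 0.1362 x 0.03945 = 0.005373 mol; V(LiOH) at equivalence = 0.005373/0.3012 = 0.01784 L.
At equivalence all the acid is converted to C6H5O-; total volume = 0.03945 + 0.01784 = 0.05729 L, so [C6H5O-] = 0.005373/0.05729 = 0.09379 M.
Kb = Kw/Ka = 1.0e-14 / 1.0 x 10^-10 = 0.000100.
[OH^-] = sqrt(Kb x [C6H5O-]) = sqrt(0.000100 x 0.09379) = 0.00306 M.
pOH = 2.51, so pH = 14.00 - 2.51 = 11.49.

11.49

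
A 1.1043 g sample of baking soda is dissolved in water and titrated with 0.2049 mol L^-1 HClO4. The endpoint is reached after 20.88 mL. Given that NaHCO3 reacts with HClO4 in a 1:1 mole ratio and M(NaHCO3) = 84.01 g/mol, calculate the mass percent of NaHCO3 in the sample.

n(HClO4) = 0.2049 x 0.02088 = 0.004278 mol.
n(NaHCO3) = 0.004278 / 1 = 0.004278 mol.
mass of NaHCO3 = 0.004278 x 84.01 = 0.3594 g.
% purity = 0.3594 / 1.1043 x 100 = 32.5%.

32.5%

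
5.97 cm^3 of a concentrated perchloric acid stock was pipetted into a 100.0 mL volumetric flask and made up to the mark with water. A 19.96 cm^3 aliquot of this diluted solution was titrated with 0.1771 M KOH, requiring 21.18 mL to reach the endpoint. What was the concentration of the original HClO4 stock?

3.15 M

n(KOH) = 0.1771 x 0.02118 = 0.003751 mol.
n(HClO4) in the aliquot = 0.003751 mol.
[diluted HClO4] = 0.003751 / 0.01996 = 0.1879 M.
Dilution factor = 100.0/5.970 = 16.75, so [stock] = 0.1879 x 16.75 = 3.15 M.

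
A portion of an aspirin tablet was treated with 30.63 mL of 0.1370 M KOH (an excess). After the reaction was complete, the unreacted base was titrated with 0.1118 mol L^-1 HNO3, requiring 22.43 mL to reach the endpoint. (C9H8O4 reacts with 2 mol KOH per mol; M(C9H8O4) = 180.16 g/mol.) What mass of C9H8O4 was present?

Total n(KOH) added = 0.1370 x 0.03063 = 0.004196 mol.
n(HNO3) used = 0.1118 x 0.02243 = 0.002508 mol, which equals the excess n(KOH).
So n(KOH) consumed by the sample = 0.004196 - 0.002508 = 0.001689 mol.
n(C9H8O4) = 0.001689 / 2 = 0.0008443 mol.
mass = 0.0008443 mol x 180.16 g/mol = 0.152 g.

0.152 g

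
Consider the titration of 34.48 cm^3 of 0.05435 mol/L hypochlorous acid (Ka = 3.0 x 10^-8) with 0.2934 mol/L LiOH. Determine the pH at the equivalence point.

10.09

n(HClO) = 0.05435 x 0.03448 = 0.001874 mol; V(LiOH) at equivalence = 0.001874/0.2934 = 0.006387 L.
At equivalence all the acid is converted to ClO-; total volume = 0.03448 + 0.006387 = 0.04087 L, so [ClO-] = 0.001874/0.04087 = 0.04586 M.
Kb = Kw/Ka = 1.0e-14 / 3.0 x 10^-8 = 3.33e-7.
[OH^-] = sqrt(Kb x [ClO-]) = sqrt(3.33e-7 x 0.04586) = 0.000124 M.
pOH = 3.91, so pH = 14.00 - 3.91 = 10.09.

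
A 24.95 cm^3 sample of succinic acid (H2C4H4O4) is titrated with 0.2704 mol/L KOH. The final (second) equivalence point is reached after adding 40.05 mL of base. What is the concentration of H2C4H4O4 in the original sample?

0.217 M

n(KOH) = 0.2704 x 0.04005 = 0.01083 mol.
At the final (second) equivalence point, 2 mol OH^- react per mol H2C4H4O4, so n(H2C4H4O4) = 0.01083 / 2 = 0.005415 mol.
[H2C4H4O4] = 0.005415 / 0.02495 L = 0.217 M.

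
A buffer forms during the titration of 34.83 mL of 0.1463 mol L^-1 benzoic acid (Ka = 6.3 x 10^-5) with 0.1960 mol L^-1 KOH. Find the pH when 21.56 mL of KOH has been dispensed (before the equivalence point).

4.89

Initial n(C6H5COOH) = 0.1463 x 0.03483 = 0.005096 mol.
n(KOH) added = 0.1960 x 0.02156 = 0.004226 mol, converting that many moles of C6H5COOH to C6H5COO-.
Remaining n(C6H5COOH) = 0.0008699 mol; n(C6H5COO-) = 0.004226 mol.
By Henderson-Hasselbalch, pH = pKa + log([A^-]/[HA]) = 4.20 + log(0.004226/0.0008699) = 4.20 + (+0.69) = 4.89.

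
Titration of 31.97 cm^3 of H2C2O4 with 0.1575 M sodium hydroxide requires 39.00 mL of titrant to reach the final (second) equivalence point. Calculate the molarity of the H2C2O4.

0.0961 M

n(NaOH) = 0.1575 x 0.03900 = 0.006143 mol.
At the final (second) equivalence point, 2 mol OH^- react per mol H2C2O4, so n(H2C2O4) = 0.006143 / 2 = 0.003071 mol.
[H2C2O4] = 0.003071 / 0.03197 L = 0.0961 M.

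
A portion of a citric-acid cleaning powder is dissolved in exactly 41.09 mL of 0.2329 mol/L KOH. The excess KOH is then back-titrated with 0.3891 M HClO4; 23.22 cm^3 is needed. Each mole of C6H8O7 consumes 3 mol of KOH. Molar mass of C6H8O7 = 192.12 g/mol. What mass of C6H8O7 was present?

0.0343 g

Total n(KOH) added = 0.2329 x 0.04109 = 0.009570 mol.
n(HClO4) used = 0.3891 x 0.02322 = 0.009035 mol, which equals the excess n(KOH).
So n(KOH) consumed by the sample = 0.009570 - 0.009035 = 0.0005350 mol.
n(C6H8O7) = 0.0005350 / 3 = 0.0001783 mol.
mass = 0.0001783 mol x 192.12 g/mol = 0.0343 g.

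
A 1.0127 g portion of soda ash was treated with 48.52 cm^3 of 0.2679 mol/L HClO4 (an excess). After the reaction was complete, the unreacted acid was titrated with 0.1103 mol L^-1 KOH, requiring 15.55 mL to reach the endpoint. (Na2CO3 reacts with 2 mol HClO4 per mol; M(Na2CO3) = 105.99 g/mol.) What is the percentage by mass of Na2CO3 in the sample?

Total n(HClO4) added = 0.2679 x 0.04852 = 0.01300 mol.
n(KOH) used = 0.1103 x 0.01555 = 0.001715 mol, which equals the excess n(HClO4).
So n(HClO4) consumed by the sample = 0.01300 - 0.001715 = 0.01128 mol.
n(Na2CO3) = 0.01128 / 2 = 0.005642 mol.
mass Na2CO3 = 0.005642 x 105.99 = 0.5980 g, so %Na2CO3 = 0.5980/1.0127 x 100 = 59.0%.

59.0%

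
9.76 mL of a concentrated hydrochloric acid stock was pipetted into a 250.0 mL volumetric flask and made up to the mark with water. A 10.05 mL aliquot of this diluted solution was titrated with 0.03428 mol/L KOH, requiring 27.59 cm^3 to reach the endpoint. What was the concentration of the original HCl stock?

2.41 M

n(KOH) = 0.03428 x 0.02759 = 0.0009458 mol.
n(HCl) in the aliquot = 0.0009458 mol.
[diluted HCl] = 0.0009458 / 0.01005 = 0.09411 M.
Dilution factor = 250.0/9.760 = 25.61, so [stock] = 0.09411 x 25.61 = 2.41 M.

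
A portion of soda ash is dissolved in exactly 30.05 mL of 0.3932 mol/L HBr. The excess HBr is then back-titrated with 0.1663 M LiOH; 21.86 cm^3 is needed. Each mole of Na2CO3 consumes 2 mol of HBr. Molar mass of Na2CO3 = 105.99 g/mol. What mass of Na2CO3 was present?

0.434 g

Total n(HBr) added = 0.3932 x 0.03005 = 0.01182 mol.
n(LiOH) used = 0.1663 x 0.02186 = 0.003635 mol, which equals the excess n(HBr).
So n(HBr) consumed by the sample = 0.01182 - 0.003635 = 0.008180 mol.
n(Na2CO3) = 0.008180 / 2 = 0.004090 mol.
mass = 0.004090 mol x 105.99 g/mol = 0.434 g.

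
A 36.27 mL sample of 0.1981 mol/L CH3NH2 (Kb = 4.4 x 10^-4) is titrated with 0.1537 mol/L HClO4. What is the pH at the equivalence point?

n(CH3NH2) = 0.1981 x 0.03627 = 0.007185 mol; V(HClO4) at equivalence = 0.007185/0.1537 = 0.04675 L.
At equivalence the base is fully converted to CH3NH3+; total volume = 0.08302 L, so [CH3NH3+] = 0.007185/0.08302 = 0.08655 M.
Ka(CH3NH3+) = Kw/Kb = 1.0e-14 / 4.4 x 10^-4 = 2.27e-11.
[H^+] = sqrt(Ka x [CH3NH3+]) = sqrt(2.27e-11 x 0.08655) = 1.40e-6 M.
pH = -log(1.40e-6) = 5.85.

5.85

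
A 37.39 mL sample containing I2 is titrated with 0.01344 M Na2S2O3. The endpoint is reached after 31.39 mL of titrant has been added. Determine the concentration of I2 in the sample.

n(Na2S2O3) = 0.01344 x 0.03139 = 0.0004219 mol.
From the balanced equation, 2 mol Na2S2O3 reacts with 1 mol I2, so n(I2) = 0.0004219 x 1/2 = 0.0002109 mol.
[I2] = 0.0002109 / 0.03739 L = 0.00564 M.

0.00564 M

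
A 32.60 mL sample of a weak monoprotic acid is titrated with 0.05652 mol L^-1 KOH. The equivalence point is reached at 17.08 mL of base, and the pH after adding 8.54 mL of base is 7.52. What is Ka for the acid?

3.0 x 10^-8

8.54 mL is half of the equivalence volume, so this is the half-equivalence point where [HA] = [A^-].
At half-equivalence pH = pKa, so pKa = 7.52.
Ka = 10^(-7.52) = 3.0 x 10^-8.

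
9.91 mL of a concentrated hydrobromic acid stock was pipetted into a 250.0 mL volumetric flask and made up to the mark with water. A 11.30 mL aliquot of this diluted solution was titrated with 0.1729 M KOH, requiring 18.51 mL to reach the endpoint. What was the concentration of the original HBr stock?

n(KOH) = 0.1729 x 0.01851 = 0.003200 mol.
n(HBr) in the aliquot = 0.003200 mol.
[diluted HBr] = 0.003200 / 0.01130 = 0.2832 M.
Dilution factor = 250.0/9.910 = 25.23, so [stock] = 0.2832 x 25.23 = 7.14 M.

7.14 M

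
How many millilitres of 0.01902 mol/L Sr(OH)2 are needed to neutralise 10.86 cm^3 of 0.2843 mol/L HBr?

n(HBr) = 0.2843 mol/L x 0.01086 L = 0.003087 mol.
The neutralisation is 2 HBr : 1 Sr(OH)2, so n(Sr(OH)2) = 0.003087 x 1/2 = 0.001544 mol.
V(Sr(OH)2) = 0.001544 / 0.01902 = 0.08116 L = 81.2 mL.

81.2 mL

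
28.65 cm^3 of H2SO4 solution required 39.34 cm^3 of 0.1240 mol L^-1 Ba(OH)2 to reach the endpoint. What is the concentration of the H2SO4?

n(Ba(OH)2) delivered = 0.1240 x 0.03934 = 0.004878 mol.
For a 1:1 reaction, n(H2SO4) = 0.004878 mol.
[H2SO4] = 0.004878 mol / 0.02865 L = 0.170 M.

0.170 M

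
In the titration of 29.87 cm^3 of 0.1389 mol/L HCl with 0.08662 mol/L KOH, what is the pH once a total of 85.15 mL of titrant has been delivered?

n(acid) = 0.1389 x 0.02987 = 0.004149 mol; n(KOH) added = 0.08662 x 0.08515 = 0.007376 mol.
Base is in excess by 0.007376 - 0.004149 = 0.003227 mol in a total volume of 0.1150 L.
[OH^-] = 0.003227/0.1150 = 0.02805 M, so pOH = 1.55 and pH = 14.00 - 1.55 = 12.45.

12.45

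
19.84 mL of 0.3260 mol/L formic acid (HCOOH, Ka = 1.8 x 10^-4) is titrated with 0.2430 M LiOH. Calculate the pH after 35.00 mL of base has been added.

n(acid) = 0.3260 x 0.01984 = 0.006468 mol; n(LiOH) added = 0.2430 x 0.03500 = 0.008505 mol.
Base is in excess by 0.008505 - 0.006468 = 0.002037 mol in a total volume of 0.05484 L.
[OH^-] = 0.002037/0.05484 = 0.03715 M, so pOH = 1.43 and pH = 14.00 - 1.43 = 12.57.

12.57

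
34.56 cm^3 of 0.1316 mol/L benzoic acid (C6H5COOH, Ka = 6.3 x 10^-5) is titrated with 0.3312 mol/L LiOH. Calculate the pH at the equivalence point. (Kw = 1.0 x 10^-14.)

n(C6H5COOH) = 0.1316 x 0.03456 = 0.004548 mol; V(LiOH) at equivalence = 0.004548/0.3312 = 0.01373 L.
At equivalence all the acid is converted to C6H5COO-; total volume = 0.03456 + 0.01373 = 0.04829 L, so [C6H5COO-] = 0.004548/0.04829 = 0.09418 M.
Kb = Kw/Ka = 1.0e-14 / 6.3 x 10^-5 = 1.59e-10.
[OH^-] = sqrt(Kb x [C6H5COO-]) = sqrt(1.59e-10 x 0.09418) = 3.87e-6 M.
pOH = 5.41, so pH = 14.00 - 5.41 = 8.59.

8.59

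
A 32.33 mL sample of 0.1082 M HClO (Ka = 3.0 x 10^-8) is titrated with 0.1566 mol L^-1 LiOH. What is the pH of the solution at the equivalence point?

n(HClO) = 0.1082 x 0.03233 = 0.003498 mol; V(LiOH) at equivalence = 0.003498/0.1566 = 0.02234 L.
At equivalence all the acid is converted to ClO-; total volume = 0.03233 + 0.02234 = 0.05467 L, so [ClO-] = 0.003498/0.05467 = 0.06399 M.
Kb = Kw/Ka = 1.0e-14 / 3.0 x 10^-8 = 3.33e-7.
[OH^-] = sqrt(Kb x [ClO-]) = sqrt(3.33e-7 x 0.06399) = 0.000146 M.
pOH = 3.84, so pH = 14.00 - 3.84 = 10.16.

10.16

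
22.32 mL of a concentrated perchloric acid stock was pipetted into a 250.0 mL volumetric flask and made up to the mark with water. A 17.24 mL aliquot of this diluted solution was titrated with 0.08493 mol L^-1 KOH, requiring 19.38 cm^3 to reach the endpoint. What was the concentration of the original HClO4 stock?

1.07 M

n(KOH) = 0.08493 x 0.01938 = 0.001646 mol.
n(HClO4) in the aliquot = 0.001646 mol.
[diluted HClO4] = 0.001646 / 0.01724 = 0.09547 M.
Dilution factor = 250.0/22.32 = 11.20, so [stock] = 0.09547 x 11.20 = 1.07 M.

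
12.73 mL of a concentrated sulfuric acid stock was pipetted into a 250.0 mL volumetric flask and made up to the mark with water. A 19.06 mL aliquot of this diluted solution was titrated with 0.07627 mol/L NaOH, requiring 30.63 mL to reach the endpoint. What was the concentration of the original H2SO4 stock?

n(NaOH) = 0.07627 x 0.03063 = 0.002336 mol.
n(H2SO4) in the aliquot = 0.002336 x 1/2 = 0.001168 mol.
[diluted H2SO4] = 0.001168 / 0.01906 = 0.06128 M.
Dilution factor = 250.0/12.73 = 19.64, so [stock] = 0.06128 x 19.64 = 1.20 M.

1.20 M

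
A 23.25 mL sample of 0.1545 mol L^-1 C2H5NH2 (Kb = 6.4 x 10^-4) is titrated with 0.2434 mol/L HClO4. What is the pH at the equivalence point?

5.92

n(C2H5NH2) = 0.1545 x 0.02325 = 0.003592 mol; V(HClO4) at equivalence = 0.003592/0.2434 = 0.01476 L.
At equivalence the base is fully converted to C2H5NH3+; total volume = 0.03801 L, so [C2H5NH3+] = 0.003592/0.03801 = 0.09451 M.
Ka(C2H5NH3+) = Kw/Kb = 1.0e-14 / 6.4 x 10^-4 = 1.56e-11.
[H^+] = sqrt(Ka x [C2H5NH3+]) = sqrt(1.56e-11 x 0.09451) = 1.22e-6 M.
pH = -log(1.22e-6) = 5.92.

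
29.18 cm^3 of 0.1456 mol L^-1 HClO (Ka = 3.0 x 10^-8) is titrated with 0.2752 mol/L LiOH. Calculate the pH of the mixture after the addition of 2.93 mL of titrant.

Initial n(HClO) = 0.1456 x 0.02918 = 0.004249 mol.
n(LiOH) added = 0.2752 x 0.002930 = 0.0008063 mol, converting that many moles of HClO to ClO-.
Remaining n(HClO) = 0.003442 mol; n(ClO-) = 0.0008063 mol.
By Henderson-Hasselbalch, pH = pKa + log([A^-]/[HA]) = 7.52 + log(0.0008063/0.003442) = 7.52 + (-0.63) = 6.89.

6.89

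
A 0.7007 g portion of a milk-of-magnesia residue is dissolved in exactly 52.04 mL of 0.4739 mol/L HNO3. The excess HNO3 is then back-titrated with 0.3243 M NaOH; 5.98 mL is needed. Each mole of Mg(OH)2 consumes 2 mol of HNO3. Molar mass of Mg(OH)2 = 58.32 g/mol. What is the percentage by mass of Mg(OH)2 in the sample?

Total n(HNO3) added = 0.4739 x 0.05204 = 0.02466 mol.
n(NaOH) used = 0.3243 x 0.005980 = 0.001939 mol, which equals the excess n(HNO3).
So n(HNO3) consumed by the sample = 0.02466 - 0.001939 = 0.02272 mol.
n(Mg(OH)2) = 0.02272 / 2 = 0.01136 mol.
mass Mg(OH)2 = 0.01136 x 58.32 = 0.6626 g, so %Mg(OH)2 = 0.6626/0.7007 x 100 = 94.6%.

94.6%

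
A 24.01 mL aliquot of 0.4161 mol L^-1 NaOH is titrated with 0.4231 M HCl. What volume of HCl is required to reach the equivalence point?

23.6 mL

n(NaOH) = 0.4161 mol/L x 0.02401 L = 0.009991 mol.
At equivalence n(HCl) = n(NaOH) = 0.009991 mol.
V(HCl) = 0.009991 / 0.4231 = 0.02361 L = 23.6 mL.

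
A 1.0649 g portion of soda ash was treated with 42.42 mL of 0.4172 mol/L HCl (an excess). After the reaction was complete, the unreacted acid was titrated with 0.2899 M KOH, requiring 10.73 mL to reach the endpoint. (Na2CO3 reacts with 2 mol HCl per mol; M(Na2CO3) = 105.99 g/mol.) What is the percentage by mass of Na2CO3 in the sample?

72.6%

Total n(HCl) added = 0.4172 x 0.04242 = 0.01770 mol.
n(KOH) used = 0.2899 x 0.01073 = 0.003111 mol, which equals the excess n(HCl).
So n(HCl) consumed by the sample = 0.01770 - 0.003111 = 0.01459 mol.
n(Na2CO3) = 0.01459 / 2 = 0.007293 mol.
mass Na2CO3 = 0.007293 x 105.99 = 0.7730 g, so %Na2CO3 = 0.7730/1.0649 x 100 = 72.6%.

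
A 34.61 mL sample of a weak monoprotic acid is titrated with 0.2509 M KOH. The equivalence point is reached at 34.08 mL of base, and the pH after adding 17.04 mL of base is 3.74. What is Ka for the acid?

1.8 x 10^-4

17.04 mL is half of the equivalence volume, so this is the half-equivalence point where [HA] = [A^-].
At half-equivalence pH = pKa, so pKa = 3.74.
Ka = 10^(-3.74) = 1.8 x 10^-4.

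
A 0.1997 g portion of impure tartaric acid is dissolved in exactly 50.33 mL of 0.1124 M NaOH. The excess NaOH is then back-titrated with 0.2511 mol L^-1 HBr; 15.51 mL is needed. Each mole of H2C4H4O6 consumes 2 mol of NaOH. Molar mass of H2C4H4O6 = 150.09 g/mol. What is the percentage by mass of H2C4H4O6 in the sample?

66.2%

Total n(NaOH) added = 0.1124 x 0.05033 = 0.005657 mol.
n(HBr) used = 0.2511 x 0.01551 = 0.003895 mol, which equals the excess n(NaOH).
So n(NaOH) consumed by the sample = 0.005657 - 0.003895 = 0.001763 mol.
n(H2C4H4O6) = 0.001763 / 2 = 0.0008813 mol.
mass H2C4H4O6 = 0.0008813 x 150.09 = 0.1323 g, so %H2C4H4O6 = 0.1323/0.1997 x 100 = 66.2%.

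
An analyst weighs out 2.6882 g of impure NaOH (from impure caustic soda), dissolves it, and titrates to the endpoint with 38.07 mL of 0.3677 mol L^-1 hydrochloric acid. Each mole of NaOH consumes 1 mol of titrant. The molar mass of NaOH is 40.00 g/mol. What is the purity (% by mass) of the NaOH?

20.8%

n(HCl) = 0.3677 x 0.03807 = 0.01400 mol.
n(NaOH) = 0.01400 / 1 = 0.01400 mol.
mass of NaOH = 0.01400 x 40.00 = 0.5599 g.
% purity = 0.5599 / 2.6882 x 100 = 20.8%.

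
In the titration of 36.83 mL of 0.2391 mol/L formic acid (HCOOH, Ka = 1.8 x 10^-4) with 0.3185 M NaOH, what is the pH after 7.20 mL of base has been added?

Initial n(HCOOH) = 0.2391 x 0.03683 = 0.008806 mol.
n(NaOH) added = 0.3185 x 0.007200 = 0.002293 mol, converting that many moles of HCOOH to HCOO-.
Remaining n(HCOOH) = 0.006513 mol; n(HCOO-) = 0.002293 mol.
By Henderson-Hasselbalch, pH = pKa + log([A^-]/[HA]) = 3.74 + log(0.002293/0.006513) = 3.74 + (-0.45) = 3.29.

3.29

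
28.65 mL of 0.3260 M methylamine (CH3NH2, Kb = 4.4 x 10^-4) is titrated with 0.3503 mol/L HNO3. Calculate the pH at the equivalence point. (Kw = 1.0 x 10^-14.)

5.71

n(CH3NH2) = 0.3260 x 0.02865 = 0.009340 mol; V(HNO3) at equivalence = 0.009340/0.3503 = 0.02666 L.
At equivalence the base is fully converted to CH3NH3+; total volume = 0.05531 L, so [CH3NH3+] = 0.009340/0.05531 = 0.1689 M.
Ka(CH3NH3+) = Kw/Kb = 1.0e-14 / 4.4 x 10^-4 = 2.27e-11.
[H^+] = sqrt(Ka x [CH3NH3+]) = sqrt(2.27e-11 x 0.1689) = 1.96e-6 M.
pH = -log(1.96e-6) = 5.71.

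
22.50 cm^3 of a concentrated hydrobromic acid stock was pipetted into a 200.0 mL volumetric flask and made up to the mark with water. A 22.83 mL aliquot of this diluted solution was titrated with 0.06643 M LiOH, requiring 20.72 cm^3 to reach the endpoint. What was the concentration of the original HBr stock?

n(LiOH) = 0.06643 x 0.02072 = 0.001376 mol.
n(HBr) in the aliquot = 0.001376 mol.
[diluted HBr] = 0.001376 / 0.02283 = 0.06029 M.
Dilution factor = 200.0/22.50 = 8.889, so [stock] = 0.06029 x 8.889 = 0.536 M.

0.536 M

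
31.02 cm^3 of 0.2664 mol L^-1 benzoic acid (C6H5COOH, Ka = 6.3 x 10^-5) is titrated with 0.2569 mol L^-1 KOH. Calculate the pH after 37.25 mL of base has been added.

n(acid) = 0.2664 x 0.03102 = 0.008264 mol; n(KOH) added = 0.2569 x 0.03725 = 0.009570 mol.
Base is in excess by 0.009570 - 0.008264 = 0.001306 mol in a total volume of 0.06827 L.
[OH^-] = 0.001306/0.06827 = 0.01913 M, so pOH = 1.72 and pH = 14.00 - 1.72 = 12.28.

12.28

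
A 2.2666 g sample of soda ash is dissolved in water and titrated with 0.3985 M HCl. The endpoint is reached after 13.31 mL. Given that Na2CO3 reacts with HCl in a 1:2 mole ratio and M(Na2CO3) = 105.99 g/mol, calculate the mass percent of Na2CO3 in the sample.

12.4%

n(HCl) = 0.3985 x 0.01331 = 0.005304 mol.
n(Na2CO3) = 0.005304 / 2 = 0.002652 mol.
mass of Na2CO3 = 0.002652 x 105.99 = 0.2811 g.
% purity = 0.2811 / 2.2666 x 100 = 12.4%.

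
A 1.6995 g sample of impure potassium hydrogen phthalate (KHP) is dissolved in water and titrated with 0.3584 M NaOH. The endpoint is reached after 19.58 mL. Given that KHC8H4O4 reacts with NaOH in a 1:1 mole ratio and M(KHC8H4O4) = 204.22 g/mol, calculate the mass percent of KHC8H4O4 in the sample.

84.3%

n(NaOH) = 0.3584 x 0.01958 = 0.007017 mol.
n(KHC8H4O4) = 0.007017 / 1 = 0.007017 mol.
mass of KHC8H4O4 = 0.007017 x 204.22 = 1.433 g.
% purity = 1.433 / 1.6995 x 100 = 84.3%.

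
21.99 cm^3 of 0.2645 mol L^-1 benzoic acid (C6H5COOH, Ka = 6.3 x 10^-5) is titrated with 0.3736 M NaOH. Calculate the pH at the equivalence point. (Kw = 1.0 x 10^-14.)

n(C6H5COOH) = 0.2645 x 0.02199 = 0.005816 mol; V(NaOH) at equivalence = 0.005816/0.3736 = 0.01557 L.
At equivalence all the acid is converted to C6H5COO-; total volume = 0.02199 + 0.01557 = 0.03756 L, so [C6H5COO-] = 0.005816/0.03756 = 0.1549 M.
Kb = Kw/Ka = 1.0e-14 / 6.3 x 10^-5 = 1.59e-10.
[OH^-] = sqrt(Kb x [C6H5COO-]) = sqrt(1.59e-10 x 0.1549) = 4.96e-6 M.
pOH = 5.30, so pH = 14.00 - 5.30 = 8.70.

8.70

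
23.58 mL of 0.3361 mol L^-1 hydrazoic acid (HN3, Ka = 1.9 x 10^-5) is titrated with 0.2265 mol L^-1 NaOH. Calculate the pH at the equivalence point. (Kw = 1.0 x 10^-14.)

8.93

n(HN3) = 0.3361 x 0.02358 = 0.007925 mol; V(NaOH) at equivalence = 0.007925/0.2265 = 0.03499 L.
At equivalence all the acid is converted to N3-; total volume = 0.02358 + 0.03499 = 0.05857 L, so [N3-] = 0.007925/0.05857 = 0.1353 M.
Kb = Kw/Ka = 1.0e-14 / 1.9 x 10^-5 = 5.26e-10.
[OH^-] = sqrt(Kb x [N3-]) = sqrt(5.26e-10 x 0.1353) = 8.44e-6 M.
pOH = 5.07, so pH = 14.00 - 5.07 = 8.93.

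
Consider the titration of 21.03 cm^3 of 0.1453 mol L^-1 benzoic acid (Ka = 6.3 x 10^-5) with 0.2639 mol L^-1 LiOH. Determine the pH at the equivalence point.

8.59

n(C6H5COOH) = 0.1453 x 0.02103 = 0.003056 mol; V(LiOH) at equivalence = 0.003056/0.2639 = 0.01158 L.
At equivalence all the acid is converted to C6H5COO-; total volume = 0.02103 + 0.01158 = 0.03261 L, so [C6H5COO-] = 0.003056/0.03261 = 0.09371 M.
Kb = Kw/Ka = 1.0e-14 / 6.3 x 10^-5 = 1.59e-10.
[OH^-] = sqrt(Kb x [C6H5COO-]) = sqrt(1.59e-10 x 0.09371) = 3.86e-6 M.
pOH = 5.41, so pH = 14.00 - 5.41 = 8.59.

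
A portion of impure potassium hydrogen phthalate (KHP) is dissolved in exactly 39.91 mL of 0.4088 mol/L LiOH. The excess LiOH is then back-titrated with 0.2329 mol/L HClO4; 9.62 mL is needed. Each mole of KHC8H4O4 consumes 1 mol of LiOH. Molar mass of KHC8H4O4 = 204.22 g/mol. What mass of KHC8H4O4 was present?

2.87 g

Total n(LiOH) added = 0.4088 x 0.03991 = 0.01632 mol.
n(HClO4) used = 0.2329 x 0.009620 = 0.002240 mol, which equals the excess n(LiOH).
So n(LiOH) consumed by the sample = 0.01632 - 0.002240 = 0.01407 mol.
n(KHC8H4O4) = 0.01407 / 1 = 0.01407 mol.
mass = 0.01407 mol x 204.22 g/mol = 2.87 g.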